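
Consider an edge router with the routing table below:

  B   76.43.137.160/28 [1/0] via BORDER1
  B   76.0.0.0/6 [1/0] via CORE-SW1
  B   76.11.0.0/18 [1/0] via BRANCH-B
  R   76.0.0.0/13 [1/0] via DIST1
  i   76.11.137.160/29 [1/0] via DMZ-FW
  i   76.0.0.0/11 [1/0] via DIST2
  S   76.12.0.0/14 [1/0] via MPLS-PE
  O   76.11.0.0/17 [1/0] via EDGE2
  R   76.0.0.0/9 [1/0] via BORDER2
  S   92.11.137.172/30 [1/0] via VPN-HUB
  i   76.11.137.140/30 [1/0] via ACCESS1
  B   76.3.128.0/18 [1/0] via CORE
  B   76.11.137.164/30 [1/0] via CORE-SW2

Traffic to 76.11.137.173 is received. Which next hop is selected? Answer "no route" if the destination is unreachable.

Routes whose prefix contains 76.11.137.173:
  76.0.0.0/6 (76.0.0.0 - 79.255.255.255) -> CORE-SW1
  76.0.0.0/9 (76.0.0.0 - 76.127.255.255) -> BORDER2
  76.0.0.0/11 (76.0.0.0 - 76.31.255.255) -> DIST2
More-specific entries that do NOT match:
  92.11.137.172/30 (92.11.137.172 - 92.11.137.175) does not contain 76.11.137.173
  76.11.137.140/30 (76.11.137.140 - 76.11.137.143) does not contain 76.11.137.173
  76.11.137.164/30 (76.11.137.164 - 76.11.137.167) does not contain 76.11.137.173
  76.11.137.160/29 (76.11.137.160 - 76.11.137.167) does not contain 76.11.137.173
  76.43.137.160/28 (76.43.137.160 - 76.43.137.175) does not contain 76.11.137.173
  76.11.0.0/18 (76.11.0.0 - 76.11.63.255) does not contain 76.11.137.173
  76.3.128.0/18 (76.3.128.0 - 76.3.191.255) does not contain 76.11.137.173
  76.11.0.0/17 (76.11.0.0 - 76.11.127.255) does not contain 76.11.137.173
  76.12.0.0/14 (76.12.0.0 - 76.15.255.255) does not contain 76.11.137.173
  76.0.0.0/13 (76.0.0.0 - 76.7.255.255) does not contain 76.11.137.173
Longest matching prefix is /11 -> next hop DIST2.

DIST2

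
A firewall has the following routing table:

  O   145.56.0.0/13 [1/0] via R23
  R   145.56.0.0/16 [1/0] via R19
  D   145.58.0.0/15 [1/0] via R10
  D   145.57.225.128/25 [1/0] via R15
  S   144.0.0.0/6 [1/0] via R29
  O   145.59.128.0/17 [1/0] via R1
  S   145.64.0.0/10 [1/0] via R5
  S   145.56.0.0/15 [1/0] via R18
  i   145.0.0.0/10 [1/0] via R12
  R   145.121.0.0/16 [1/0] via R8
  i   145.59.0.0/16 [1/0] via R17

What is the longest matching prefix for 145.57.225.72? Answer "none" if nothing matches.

Entries matching 145.57.225.72:
  144.0.0.0/6 (144.0.0.0 - 147.255.255.255)
  145.0.0.0/10 (145.0.0.0 - 145.63.255.255)
  145.56.0.0/13 (145.56.0.0 - 145.63.255.255)
  145.56.0.0/15 (145.56.0.0 - 145.57.255.255)
Most specific is 145.56.0.0/15.

145.56.0.0/15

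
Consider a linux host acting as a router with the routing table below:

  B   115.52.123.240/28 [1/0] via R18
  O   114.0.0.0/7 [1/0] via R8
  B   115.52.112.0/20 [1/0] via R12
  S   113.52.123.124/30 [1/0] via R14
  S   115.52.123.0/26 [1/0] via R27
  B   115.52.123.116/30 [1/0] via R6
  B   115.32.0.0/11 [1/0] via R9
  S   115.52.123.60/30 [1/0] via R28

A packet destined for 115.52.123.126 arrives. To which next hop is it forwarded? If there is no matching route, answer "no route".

R12

Routes whose prefix contains 115.52.123.126:
  114.0.0.0/7 (114.0.0.0 - 115.255.255.255) -> R8
  115.32.0.0/11 (115.32.0.0 - 115.63.255.255) -> R9
  115.52.112.0/20 (115.52.112.0 - 115.52.127.255) -> R12
More-specific entries that do NOT match:
  113.52.123.124/30 (113.52.123.124 - 113.52.123.127) does not contain 115.52.123.126
  115.52.123.116/30 (115.52.123.116 - 115.52.123.119) does not contain 115.52.123.126
  115.52.123.60/30 (115.52.123.60 - 115.52.123.63) does not contain 115.52.123.126
  115.52.123.240/28 (115.52.123.240 - 115.52.123.255) does not contain 115.52.123.126
  115.52.123.0/26 (115.52.123.0 - 115.52.123.63) does not contain 115.52.123.126
Longest matching prefix is /20 -> next hop R12.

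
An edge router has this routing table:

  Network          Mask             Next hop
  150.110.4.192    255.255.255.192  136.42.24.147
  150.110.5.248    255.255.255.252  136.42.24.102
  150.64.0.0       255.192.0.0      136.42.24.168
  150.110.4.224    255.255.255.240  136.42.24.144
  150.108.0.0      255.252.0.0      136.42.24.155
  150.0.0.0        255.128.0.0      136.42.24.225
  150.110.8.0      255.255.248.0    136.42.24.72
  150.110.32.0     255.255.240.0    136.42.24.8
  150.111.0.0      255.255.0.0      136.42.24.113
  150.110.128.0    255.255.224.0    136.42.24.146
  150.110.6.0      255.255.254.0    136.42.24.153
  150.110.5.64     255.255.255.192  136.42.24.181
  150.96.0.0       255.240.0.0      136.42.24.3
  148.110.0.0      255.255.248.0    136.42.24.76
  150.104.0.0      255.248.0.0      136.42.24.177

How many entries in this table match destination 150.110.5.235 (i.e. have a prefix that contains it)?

5

Prefixes containing 150.110.5.235:
  150.0.0.0/9 (150.0.0.0 - 150.127.255.255)
  150.64.0.0/10 (150.64.0.0 - 150.127.255.255)
  150.96.0.0/12 (150.96.0.0 - 150.111.255.255)
  150.104.0.0/13 (150.104.0.0 - 150.111.255.255)
  150.108.0.0/14 (150.108.0.0 - 150.111.255.255)
Total matching entries: 5.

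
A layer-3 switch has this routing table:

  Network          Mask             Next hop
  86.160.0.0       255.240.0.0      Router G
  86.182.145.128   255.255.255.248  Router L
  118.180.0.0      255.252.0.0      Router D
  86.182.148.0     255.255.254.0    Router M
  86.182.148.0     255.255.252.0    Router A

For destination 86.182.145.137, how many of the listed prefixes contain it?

0

No listed prefix contains 86.182.145.137.
Total matching entries: 0.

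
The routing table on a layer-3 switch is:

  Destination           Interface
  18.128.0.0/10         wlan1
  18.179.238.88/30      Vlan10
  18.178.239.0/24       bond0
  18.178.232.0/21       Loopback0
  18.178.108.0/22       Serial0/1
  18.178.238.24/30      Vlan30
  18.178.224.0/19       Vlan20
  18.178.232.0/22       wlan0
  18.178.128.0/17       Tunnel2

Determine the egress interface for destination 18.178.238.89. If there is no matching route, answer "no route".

Loopback0

Routes whose prefix contains 18.178.238.89:
  18.128.0.0/10 (18.128.0.0 - 18.191.255.255) -> wlan1
  18.178.128.0/17 (18.178.128.0 - 18.178.255.255) -> Tunnel2
  18.178.224.0/19 (18.178.224.0 - 18.178.255.255) -> Vlan20
  18.178.232.0/21 (18.178.232.0 - 18.178.239.255) -> Loopback0
More-specific entries that do NOT match:
  18.179.238.88/30 (18.179.238.88 - 18.179.238.91) does not contain 18.178.238.89
  18.178.238.24/30 (18.178.238.24 - 18.178.238.27) does not contain 18.178.238.89
  18.178.239.0/24 (18.178.239.0 - 18.178.239.255) does not contain 18.178.238.89
  18.178.108.0/22 (18.178.108.0 - 18.178.111.255) does not contain 18.178.238.89
  18.178.232.0/22 (18.178.232.0 - 18.178.235.255) does not contain 18.178.238.89
Longest matching prefix is /21 -> interface Loopback0.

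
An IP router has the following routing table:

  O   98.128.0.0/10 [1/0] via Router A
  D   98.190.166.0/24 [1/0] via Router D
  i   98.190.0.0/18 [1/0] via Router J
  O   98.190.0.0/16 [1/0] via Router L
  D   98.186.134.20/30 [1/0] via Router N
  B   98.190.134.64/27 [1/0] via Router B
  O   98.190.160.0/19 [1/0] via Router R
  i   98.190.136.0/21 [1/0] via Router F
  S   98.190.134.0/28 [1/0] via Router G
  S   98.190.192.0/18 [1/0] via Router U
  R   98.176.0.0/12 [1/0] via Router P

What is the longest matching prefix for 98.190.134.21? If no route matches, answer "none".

Entries matching 98.190.134.21:
  98.128.0.0/10 (98.128.0.0 - 98.191.255.255)
  98.176.0.0/12 (98.176.0.0 - 98.191.255.255)
  98.190.0.0/16 (98.190.0.0 - 98.190.255.255)
Most specific is 98.190.0.0/16.

98.190.0.0/16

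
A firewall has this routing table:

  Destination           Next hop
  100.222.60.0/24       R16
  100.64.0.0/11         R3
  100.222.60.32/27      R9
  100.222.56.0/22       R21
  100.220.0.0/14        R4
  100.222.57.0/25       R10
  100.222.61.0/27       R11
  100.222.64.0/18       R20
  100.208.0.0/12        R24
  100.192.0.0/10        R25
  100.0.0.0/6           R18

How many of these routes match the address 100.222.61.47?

4

Prefixes containing 100.222.61.47:
  100.0.0.0/6 (100.0.0.0 - 103.255.255.255)
  100.192.0.0/10 (100.192.0.0 - 100.255.255.255)
  100.208.0.0/12 (100.208.0.0 - 100.223.255.255)
  100.220.0.0/14 (100.220.0.0 - 100.223.255.255)
Total matching entries: 4.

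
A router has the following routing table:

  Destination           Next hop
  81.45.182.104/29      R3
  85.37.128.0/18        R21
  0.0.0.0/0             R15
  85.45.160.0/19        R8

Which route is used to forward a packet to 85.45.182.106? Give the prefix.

85.45.160.0/19

Entries matching 85.45.182.106:
  0.0.0.0/0 (default, matches everything)
  85.45.160.0/19 (85.45.160.0 - 85.45.191.255)
Most specific is 85.45.160.0/19.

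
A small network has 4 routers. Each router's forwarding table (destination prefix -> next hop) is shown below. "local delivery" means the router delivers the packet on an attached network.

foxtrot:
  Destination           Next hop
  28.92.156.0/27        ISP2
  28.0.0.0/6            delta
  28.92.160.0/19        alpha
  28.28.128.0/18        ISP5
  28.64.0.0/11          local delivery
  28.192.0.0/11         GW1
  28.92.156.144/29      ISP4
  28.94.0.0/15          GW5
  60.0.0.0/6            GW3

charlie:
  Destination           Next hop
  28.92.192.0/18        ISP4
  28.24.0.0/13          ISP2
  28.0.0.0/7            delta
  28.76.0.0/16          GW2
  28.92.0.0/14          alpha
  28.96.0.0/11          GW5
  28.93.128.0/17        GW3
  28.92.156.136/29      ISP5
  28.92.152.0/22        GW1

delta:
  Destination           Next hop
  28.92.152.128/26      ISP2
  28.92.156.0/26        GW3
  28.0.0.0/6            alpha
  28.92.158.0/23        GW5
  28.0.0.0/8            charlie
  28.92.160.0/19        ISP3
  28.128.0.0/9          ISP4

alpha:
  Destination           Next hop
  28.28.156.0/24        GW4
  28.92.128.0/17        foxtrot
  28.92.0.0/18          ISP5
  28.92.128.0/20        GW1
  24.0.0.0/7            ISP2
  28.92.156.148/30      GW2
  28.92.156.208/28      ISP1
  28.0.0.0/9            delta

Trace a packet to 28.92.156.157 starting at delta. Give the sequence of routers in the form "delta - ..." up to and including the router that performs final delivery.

At delta: longest match for 28.92.156.157 is 28.0.0.0/8 -> charlie
At charlie: longest match for 28.92.156.157 is 28.92.0.0/14 -> alpha
At alpha: longest match for 28.92.156.157 is 28.92.128.0/17 -> foxtrot
At foxtrot: longest match for 28.92.156.157 is 28.64.0.0/11 -> local delivery

delta - charlie - alpha - foxtrot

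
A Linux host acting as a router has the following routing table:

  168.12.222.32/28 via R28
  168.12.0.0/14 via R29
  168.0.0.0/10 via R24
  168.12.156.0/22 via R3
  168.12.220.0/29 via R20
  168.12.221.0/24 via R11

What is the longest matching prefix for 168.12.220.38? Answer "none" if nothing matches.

168.12.0.0/14

Entries matching 168.12.220.38:
  168.0.0.0/10 (168.0.0.0 - 168.63.255.255)
  168.12.0.0/14 (168.12.0.0 - 168.15.255.255)
Most specific is 168.12.0.0/14.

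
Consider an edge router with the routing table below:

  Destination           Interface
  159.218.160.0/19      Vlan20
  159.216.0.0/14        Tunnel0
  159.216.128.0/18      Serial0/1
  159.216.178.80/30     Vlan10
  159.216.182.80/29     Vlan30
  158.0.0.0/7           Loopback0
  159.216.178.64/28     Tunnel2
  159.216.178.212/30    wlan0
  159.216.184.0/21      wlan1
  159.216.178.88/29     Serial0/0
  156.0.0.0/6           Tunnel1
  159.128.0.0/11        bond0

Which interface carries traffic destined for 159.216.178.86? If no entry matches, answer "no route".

Serial0/1

Routes whose prefix contains 159.216.178.86:
  156.0.0.0/6 (156.0.0.0 - 159.255.255.255) -> Tunnel1
  158.0.0.0/7 (158.0.0.0 - 159.255.255.255) -> Loopback0
  159.216.0.0/14 (159.216.0.0 - 159.219.255.255) -> Tunnel0
  159.216.128.0/18 (159.216.128.0 - 159.216.191.255) -> Serial0/1
More-specific entries that do NOT match:
  159.216.178.80/30 (159.216.178.80 - 159.216.178.83) does not contain 159.216.178.86
  159.216.178.212/30 (159.216.178.212 - 159.216.178.215) does not contain 159.216.178.86
  159.216.182.80/29 (159.216.182.80 - 159.216.182.87) does not contain 159.216.178.86
  159.216.178.88/29 (159.216.178.88 - 159.216.178.95) does not contain 159.216.178.86
  159.216.178.64/28 (159.216.178.64 - 159.216.178.79) does not contain 159.216.178.86
  159.216.184.0/21 (159.216.184.0 - 159.216.191.255) does not contain 159.216.178.86
  159.218.160.0/19 (159.218.160.0 - 159.218.191.255) does not contain 159.216.178.86
Longest matching prefix is /18 -> interface Serial0/1.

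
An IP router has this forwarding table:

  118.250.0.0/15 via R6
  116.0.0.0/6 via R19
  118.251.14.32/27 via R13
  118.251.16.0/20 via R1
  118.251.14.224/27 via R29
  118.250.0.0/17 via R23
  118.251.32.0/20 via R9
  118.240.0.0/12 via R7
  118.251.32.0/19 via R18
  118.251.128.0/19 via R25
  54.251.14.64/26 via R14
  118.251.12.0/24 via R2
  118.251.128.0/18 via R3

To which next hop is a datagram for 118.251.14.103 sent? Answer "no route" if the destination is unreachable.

Routes whose prefix contains 118.251.14.103:
  116.0.0.0/6 (116.0.0.0 - 119.255.255.255) -> R19
  118.240.0.0/12 (118.240.0.0 - 118.255.255.255) -> R7
  118.250.0.0/15 (118.250.0.0 - 118.251.255.255) -> R6
More-specific entries that do NOT match:
  118.251.14.32/27 (118.251.14.32 - 118.251.14.63) does not contain 118.251.14.103
  118.251.14.224/27 (118.251.14.224 - 118.251.14.255) does not contain 118.251.14.103
  54.251.14.64/26 (54.251.14.64 - 54.251.14.127) does not contain 118.251.14.103
  118.251.12.0/24 (118.251.12.0 - 118.251.12.255) does not contain 118.251.14.103
  118.251.16.0/20 (118.251.16.0 - 118.251.31.255) does not contain 118.251.14.103
  118.251.32.0/20 (118.251.32.0 - 118.251.47.255) does not contain 118.251.14.103
  118.251.32.0/19 (118.251.32.0 - 118.251.63.255) does not contain 118.251.14.103
  118.251.128.0/19 (118.251.128.0 - 118.251.159.255) does not contain 118.251.14.103
  118.251.128.0/18 (118.251.128.0 - 118.251.191.255) does not contain 118.251.14.103
  118.250.0.0/17 (118.250.0.0 - 118.250.127.255) does not contain 118.251.14.103
Longest matching prefix is /15 -> next hop R6.

R6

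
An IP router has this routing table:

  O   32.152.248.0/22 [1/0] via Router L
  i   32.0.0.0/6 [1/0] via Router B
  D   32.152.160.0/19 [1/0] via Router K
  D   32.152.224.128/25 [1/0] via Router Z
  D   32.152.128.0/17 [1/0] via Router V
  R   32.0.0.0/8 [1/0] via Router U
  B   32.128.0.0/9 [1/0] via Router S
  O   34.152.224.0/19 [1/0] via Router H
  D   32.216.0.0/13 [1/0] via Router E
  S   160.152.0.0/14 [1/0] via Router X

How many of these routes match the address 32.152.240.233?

Prefixes containing 32.152.240.233:
  32.0.0.0/6 (32.0.0.0 - 35.255.255.255)
  32.0.0.0/8 (32.0.0.0 - 32.255.255.255)
  32.128.0.0/9 (32.128.0.0 - 32.255.255.255)
  32.152.128.0/17 (32.152.128.0 - 32.152.255.255)
Total matching entries: 4.

4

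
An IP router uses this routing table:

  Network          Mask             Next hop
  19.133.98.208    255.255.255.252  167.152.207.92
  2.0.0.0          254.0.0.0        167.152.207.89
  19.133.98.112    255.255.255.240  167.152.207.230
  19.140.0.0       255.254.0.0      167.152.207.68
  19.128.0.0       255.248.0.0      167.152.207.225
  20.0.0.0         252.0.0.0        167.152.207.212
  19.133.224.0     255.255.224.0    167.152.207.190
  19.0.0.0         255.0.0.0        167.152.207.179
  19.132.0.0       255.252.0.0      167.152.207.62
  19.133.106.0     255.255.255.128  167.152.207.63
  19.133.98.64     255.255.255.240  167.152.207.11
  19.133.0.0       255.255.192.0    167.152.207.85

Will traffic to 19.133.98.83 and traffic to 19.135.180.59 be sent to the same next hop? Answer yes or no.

19.133.98.83: longest match 19.132.0.0/14 -> 167.152.207.62
19.135.180.59: longest match 19.132.0.0/14 -> 167.152.207.62

yes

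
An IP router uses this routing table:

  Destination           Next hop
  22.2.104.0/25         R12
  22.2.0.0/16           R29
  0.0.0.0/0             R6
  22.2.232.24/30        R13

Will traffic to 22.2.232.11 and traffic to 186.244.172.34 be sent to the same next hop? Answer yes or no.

no

22.2.232.11: longest match 22.2.0.0/16 -> R29
186.244.172.34: longest match 0.0.0.0/0 -> R6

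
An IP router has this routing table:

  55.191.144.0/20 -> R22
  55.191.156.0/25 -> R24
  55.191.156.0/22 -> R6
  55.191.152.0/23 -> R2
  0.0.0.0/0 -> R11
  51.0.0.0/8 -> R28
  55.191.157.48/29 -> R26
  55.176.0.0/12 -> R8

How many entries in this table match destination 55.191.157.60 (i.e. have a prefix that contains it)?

4

Prefixes containing 55.191.157.60:
  0.0.0.0/0 (default, matches everything)
  55.176.0.0/12 (55.176.0.0 - 55.191.255.255)
  55.191.144.0/20 (55.191.144.0 - 55.191.159.255)
  55.191.156.0/22 (55.191.156.0 - 55.191.159.255)
Total matching entries: 4.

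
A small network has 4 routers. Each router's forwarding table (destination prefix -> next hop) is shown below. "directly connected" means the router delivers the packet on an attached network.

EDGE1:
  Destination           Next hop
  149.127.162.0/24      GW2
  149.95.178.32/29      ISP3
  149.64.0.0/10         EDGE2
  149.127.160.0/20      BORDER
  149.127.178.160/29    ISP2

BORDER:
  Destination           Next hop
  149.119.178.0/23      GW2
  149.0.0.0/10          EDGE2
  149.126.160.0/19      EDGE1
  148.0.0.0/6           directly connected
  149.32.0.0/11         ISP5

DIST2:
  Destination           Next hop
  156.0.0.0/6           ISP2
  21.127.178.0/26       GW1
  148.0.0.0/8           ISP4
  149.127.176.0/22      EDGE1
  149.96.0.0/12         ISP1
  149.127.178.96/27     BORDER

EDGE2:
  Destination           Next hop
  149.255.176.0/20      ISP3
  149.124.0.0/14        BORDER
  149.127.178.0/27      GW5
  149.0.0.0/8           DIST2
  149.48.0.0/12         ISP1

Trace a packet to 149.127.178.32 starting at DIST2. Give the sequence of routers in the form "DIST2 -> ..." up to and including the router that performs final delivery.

At DIST2: longest match for 149.127.178.32 is 149.127.176.0/22 -> EDGE1
At EDGE1: longest match for 149.127.178.32 is 149.64.0.0/10 -> EDGE2
At EDGE2: longest match for 149.127.178.32 is 149.124.0.0/14 -> BORDER
At BORDER: longest match for 149.127.178.32 is 148.0.0.0/6 -> directly connected

DIST2 -> EDGE1 -> EDGE2 -> BORDER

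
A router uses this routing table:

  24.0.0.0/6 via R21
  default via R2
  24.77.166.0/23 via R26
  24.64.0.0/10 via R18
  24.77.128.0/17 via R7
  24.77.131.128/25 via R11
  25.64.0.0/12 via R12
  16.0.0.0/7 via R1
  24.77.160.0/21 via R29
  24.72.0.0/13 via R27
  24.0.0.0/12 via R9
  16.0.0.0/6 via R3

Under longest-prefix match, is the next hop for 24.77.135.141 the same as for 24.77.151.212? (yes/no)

24.77.135.141: longest match 24.77.128.0/17 -> R7
24.77.151.212: longest match 24.77.128.0/17 -> R7

yes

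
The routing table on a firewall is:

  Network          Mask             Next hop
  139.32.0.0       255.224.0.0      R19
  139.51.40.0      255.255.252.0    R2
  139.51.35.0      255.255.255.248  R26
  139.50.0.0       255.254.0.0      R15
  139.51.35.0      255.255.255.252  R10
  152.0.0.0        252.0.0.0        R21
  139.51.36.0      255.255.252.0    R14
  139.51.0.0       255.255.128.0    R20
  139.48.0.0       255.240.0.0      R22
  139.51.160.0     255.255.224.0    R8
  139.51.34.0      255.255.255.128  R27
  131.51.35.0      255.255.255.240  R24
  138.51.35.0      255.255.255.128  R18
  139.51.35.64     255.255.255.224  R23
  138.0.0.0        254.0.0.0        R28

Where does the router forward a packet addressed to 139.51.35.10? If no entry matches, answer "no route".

Routes whose prefix contains 139.51.35.10:
  138.0.0.0/7 (138.0.0.0 - 139.255.255.255) -> R28
  139.32.0.0/11 (139.32.0.0 - 139.63.255.255) -> R19
  139.48.0.0/12 (139.48.0.0 - 139.63.255.255) -> R22
  139.50.0.0/15 (139.50.0.0 - 139.51.255.255) -> R15
  139.51.0.0/17 (139.51.0.0 - 139.51.127.255) -> R20
More-specific entries that do NOT match:
  139.51.35.0/30 (139.51.35.0 - 139.51.35.3) does not contain 139.51.35.10
  139.51.35.0/29 (139.51.35.0 - 139.51.35.7) does not contain 139.51.35.10
  131.51.35.0/28 (131.51.35.0 - 131.51.35.15) does not contain 139.51.35.10
  139.51.35.64/27 (139.51.35.64 - 139.51.35.95) does not contain 139.51.35.10
  139.51.34.0/25 (139.51.34.0 - 139.51.34.127) does not contain 139.51.35.10
  138.51.35.0/25 (138.51.35.0 - 138.51.35.127) does not contain 139.51.35.10
  139.51.40.0/22 (139.51.40.0 - 139.51.43.255) does not contain 139.51.35.10
  139.51.36.0/22 (139.51.36.0 - 139.51.39.255) does not contain 139.51.35.10
  139.51.160.0/19 (139.51.160.0 - 139.51.191.255) does not contain 139.51.35.10
Longest matching prefix is /17 -> next hop R20.

R20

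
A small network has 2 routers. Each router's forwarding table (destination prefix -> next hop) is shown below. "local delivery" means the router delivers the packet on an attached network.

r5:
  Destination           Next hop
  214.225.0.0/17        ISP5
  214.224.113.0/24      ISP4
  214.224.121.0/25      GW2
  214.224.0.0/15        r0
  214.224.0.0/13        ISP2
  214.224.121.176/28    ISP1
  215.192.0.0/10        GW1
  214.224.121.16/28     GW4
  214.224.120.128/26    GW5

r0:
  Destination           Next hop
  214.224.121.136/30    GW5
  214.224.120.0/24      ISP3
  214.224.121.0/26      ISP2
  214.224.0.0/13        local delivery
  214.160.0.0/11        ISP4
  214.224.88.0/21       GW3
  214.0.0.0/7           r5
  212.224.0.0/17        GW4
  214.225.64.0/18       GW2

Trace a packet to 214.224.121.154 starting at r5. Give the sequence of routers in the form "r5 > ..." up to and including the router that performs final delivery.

At r5: longest match for 214.224.121.154 is 214.224.0.0/15 -> r0
At r0: longest match for 214.224.121.154 is 214.224.0.0/13 -> local delivery

r5 > r0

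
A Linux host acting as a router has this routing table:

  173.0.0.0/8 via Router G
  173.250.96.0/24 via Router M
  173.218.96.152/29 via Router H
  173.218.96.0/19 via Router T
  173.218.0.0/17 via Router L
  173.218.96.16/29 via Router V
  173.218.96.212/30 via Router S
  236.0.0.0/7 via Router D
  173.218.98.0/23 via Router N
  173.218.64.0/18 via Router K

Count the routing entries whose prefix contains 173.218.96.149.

Prefixes containing 173.218.96.149:
  173.0.0.0/8 (173.0.0.0 - 173.255.255.255)
  173.218.0.0/17 (173.218.0.0 - 173.218.127.255)
  173.218.64.0/18 (173.218.64.0 - 173.218.127.255)
  173.218.96.0/19 (173.218.96.0 - 173.218.127.255)
Total matching entries: 4.

4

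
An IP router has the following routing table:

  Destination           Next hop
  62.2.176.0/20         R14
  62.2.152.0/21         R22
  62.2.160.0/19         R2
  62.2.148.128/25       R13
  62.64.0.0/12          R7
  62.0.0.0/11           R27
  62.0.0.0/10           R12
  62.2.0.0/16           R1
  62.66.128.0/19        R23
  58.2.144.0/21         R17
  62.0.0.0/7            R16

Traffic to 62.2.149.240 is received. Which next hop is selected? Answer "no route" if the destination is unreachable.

Routes whose prefix contains 62.2.149.240:
  62.0.0.0/7 (62.0.0.0 - 63.255.255.255) -> R16
  62.0.0.0/10 (62.0.0.0 - 62.63.255.255) -> R12
  62.0.0.0/11 (62.0.0.0 - 62.31.255.255) -> R27
  62.2.0.0/16 (62.2.0.0 - 62.2.255.255) -> R1
More-specific entries that do NOT match:
  62.2.148.128/25 (62.2.148.128 - 62.2.148.255) does not contain 62.2.149.240
  62.2.152.0/21 (62.2.152.0 - 62.2.159.255) does not contain 62.2.149.240
  58.2.144.0/21 (58.2.144.0 - 58.2.151.255) does not contain 62.2.149.240
  62.2.176.0/20 (62.2.176.0 - 62.2.191.255) does not contain 62.2.149.240
  62.2.160.0/19 (62.2.160.0 - 62.2.191.255) does not contain 62.2.149.240
  62.66.128.0/19 (62.66.128.0 - 62.66.159.255) does not contain 62.2.149.240
Longest matching prefix is /16 -> next hop R1.

R1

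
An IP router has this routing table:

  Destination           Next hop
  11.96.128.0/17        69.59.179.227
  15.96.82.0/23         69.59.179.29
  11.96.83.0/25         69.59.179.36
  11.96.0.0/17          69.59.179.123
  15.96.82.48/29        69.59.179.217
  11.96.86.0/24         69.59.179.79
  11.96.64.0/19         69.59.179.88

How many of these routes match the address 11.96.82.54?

2

Prefixes containing 11.96.82.54:
  11.96.0.0/17 (11.96.0.0 - 11.96.127.255)
  11.96.64.0/19 (11.96.64.0 - 11.96.95.255)
Total matching entries: 2.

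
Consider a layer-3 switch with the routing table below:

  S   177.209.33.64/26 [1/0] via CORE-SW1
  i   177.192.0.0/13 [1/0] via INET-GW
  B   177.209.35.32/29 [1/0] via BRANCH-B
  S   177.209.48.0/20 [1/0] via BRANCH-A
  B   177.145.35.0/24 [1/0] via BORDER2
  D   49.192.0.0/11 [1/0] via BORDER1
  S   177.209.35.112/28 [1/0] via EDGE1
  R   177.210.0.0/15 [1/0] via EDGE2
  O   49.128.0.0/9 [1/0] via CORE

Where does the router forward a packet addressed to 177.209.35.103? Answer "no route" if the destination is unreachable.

No entry's prefix contains 177.209.35.103; there is no default route.

no route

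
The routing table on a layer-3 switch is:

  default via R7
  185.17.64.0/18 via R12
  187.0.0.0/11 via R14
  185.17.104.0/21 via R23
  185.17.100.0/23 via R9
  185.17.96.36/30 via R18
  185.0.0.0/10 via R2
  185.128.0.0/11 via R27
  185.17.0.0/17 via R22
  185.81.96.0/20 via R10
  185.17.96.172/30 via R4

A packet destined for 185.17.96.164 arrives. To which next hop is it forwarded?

R12

Routes whose prefix contains 185.17.96.164:
  0.0.0.0/0 (default, matches everything) -> R7
  185.0.0.0/10 (185.0.0.0 - 185.63.255.255) -> R2
  185.17.0.0/17 (185.17.0.0 - 185.17.127.255) -> R22
  185.17.64.0/18 (185.17.64.0 - 185.17.127.255) -> R12
More-specific entries that do NOT match:
  185.17.96.36/30 (185.17.96.36 - 185.17.96.39) does not contain 185.17.96.164
  185.17.96.172/30 (185.17.96.172 - 185.17.96.175) does not contain 185.17.96.164
  185.17.100.0/23 (185.17.100.0 - 185.17.101.255) does not contain 185.17.96.164
  185.17.104.0/21 (185.17.104.0 - 185.17.111.255) does not contain 185.17.96.164
  185.81.96.0/20 (185.81.96.0 - 185.81.111.255) does not contain 185.17.96.164
Longest matching prefix is /18 -> next hop R12.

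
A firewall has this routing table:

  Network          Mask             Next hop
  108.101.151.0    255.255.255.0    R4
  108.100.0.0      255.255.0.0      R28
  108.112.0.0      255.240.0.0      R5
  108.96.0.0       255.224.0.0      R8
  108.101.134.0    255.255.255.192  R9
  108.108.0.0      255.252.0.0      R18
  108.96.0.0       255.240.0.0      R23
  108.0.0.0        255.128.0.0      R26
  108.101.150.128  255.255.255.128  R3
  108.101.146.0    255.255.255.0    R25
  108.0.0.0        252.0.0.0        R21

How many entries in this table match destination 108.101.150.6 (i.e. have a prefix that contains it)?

Prefixes containing 108.101.150.6:
  108.0.0.0/6 (108.0.0.0 - 111.255.255.255)
  108.0.0.0/9 (108.0.0.0 - 108.127.255.255)
  108.96.0.0/11 (108.96.0.0 - 108.127.255.255)
  108.96.0.0/12 (108.96.0.0 - 108.111.255.255)
Total matching entries: 4.

4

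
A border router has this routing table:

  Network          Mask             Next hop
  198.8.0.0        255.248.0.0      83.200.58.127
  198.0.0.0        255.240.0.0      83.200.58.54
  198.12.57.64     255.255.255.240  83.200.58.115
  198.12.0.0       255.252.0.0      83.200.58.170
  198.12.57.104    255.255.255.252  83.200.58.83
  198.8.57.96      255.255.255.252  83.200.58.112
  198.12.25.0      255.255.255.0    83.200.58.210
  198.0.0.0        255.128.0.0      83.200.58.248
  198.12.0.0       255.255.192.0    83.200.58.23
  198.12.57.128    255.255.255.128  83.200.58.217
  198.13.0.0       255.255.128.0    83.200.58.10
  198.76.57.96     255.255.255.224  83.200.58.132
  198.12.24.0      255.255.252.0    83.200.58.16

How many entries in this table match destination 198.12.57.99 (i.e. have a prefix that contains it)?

Prefixes containing 198.12.57.99:
  198.0.0.0/9 (198.0.0.0 - 198.127.255.255)
  198.0.0.0/12 (198.0.0.0 - 198.15.255.255)
  198.8.0.0/13 (198.8.0.0 - 198.15.255.255)
  198.12.0.0/14 (198.12.0.0 - 198.15.255.255)
  198.12.0.0/18 (198.12.0.0 - 198.12.63.255)
Total matching entries: 5.

5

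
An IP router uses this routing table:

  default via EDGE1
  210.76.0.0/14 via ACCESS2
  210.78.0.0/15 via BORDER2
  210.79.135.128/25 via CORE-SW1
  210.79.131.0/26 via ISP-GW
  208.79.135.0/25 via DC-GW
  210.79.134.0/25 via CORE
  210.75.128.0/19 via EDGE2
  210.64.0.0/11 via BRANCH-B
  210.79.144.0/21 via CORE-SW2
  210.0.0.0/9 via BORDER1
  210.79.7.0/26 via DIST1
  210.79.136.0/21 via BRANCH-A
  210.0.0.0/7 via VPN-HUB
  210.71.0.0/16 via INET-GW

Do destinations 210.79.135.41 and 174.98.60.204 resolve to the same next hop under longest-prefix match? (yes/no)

no

210.79.135.41: longest match 210.78.0.0/15 -> BORDER2
174.98.60.204: longest match 0.0.0.0/0 -> EDGE1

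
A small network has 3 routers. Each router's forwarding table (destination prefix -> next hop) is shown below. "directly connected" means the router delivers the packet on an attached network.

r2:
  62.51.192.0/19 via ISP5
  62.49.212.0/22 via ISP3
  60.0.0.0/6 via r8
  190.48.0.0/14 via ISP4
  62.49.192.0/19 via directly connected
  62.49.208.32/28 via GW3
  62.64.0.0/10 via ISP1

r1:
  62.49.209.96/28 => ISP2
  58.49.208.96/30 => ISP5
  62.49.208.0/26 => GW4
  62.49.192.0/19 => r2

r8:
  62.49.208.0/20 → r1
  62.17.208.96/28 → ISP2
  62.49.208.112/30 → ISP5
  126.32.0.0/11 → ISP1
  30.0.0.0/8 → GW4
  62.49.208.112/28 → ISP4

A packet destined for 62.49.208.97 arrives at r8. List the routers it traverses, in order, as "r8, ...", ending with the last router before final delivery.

r8, r1, r2

At r8: longest match for 62.49.208.97 is 62.49.208.0/20 -> r1
At r1: longest match for 62.49.208.97 is 62.49.192.0/19 -> r2
At r2: longest match for 62.49.208.97 is 62.49.192.0/19 -> directly connected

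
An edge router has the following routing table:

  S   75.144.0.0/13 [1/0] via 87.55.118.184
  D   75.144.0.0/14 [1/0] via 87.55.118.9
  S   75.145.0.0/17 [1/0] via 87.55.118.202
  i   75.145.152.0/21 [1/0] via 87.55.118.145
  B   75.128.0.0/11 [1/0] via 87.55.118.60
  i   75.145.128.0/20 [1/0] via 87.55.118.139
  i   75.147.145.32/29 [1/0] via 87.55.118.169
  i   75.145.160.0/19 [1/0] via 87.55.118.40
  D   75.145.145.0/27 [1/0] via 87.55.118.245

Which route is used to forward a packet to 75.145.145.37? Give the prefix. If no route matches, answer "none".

Entries matching 75.145.145.37:
  75.128.0.0/11 (75.128.0.0 - 75.159.255.255)
  75.144.0.0/13 (75.144.0.0 - 75.151.255.255)
  75.144.0.0/14 (75.144.0.0 - 75.147.255.255)
Most specific is 75.144.0.0/14.

75.144.0.0/14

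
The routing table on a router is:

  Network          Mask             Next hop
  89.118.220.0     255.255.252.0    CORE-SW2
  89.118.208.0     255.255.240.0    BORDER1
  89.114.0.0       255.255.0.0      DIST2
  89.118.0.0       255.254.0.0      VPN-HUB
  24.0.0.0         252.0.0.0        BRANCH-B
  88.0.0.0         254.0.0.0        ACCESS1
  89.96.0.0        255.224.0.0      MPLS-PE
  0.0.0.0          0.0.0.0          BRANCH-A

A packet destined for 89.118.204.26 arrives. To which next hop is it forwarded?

Routes whose prefix contains 89.118.204.26:
  0.0.0.0/0 (default, matches everything) -> BRANCH-A
  88.0.0.0/7 (88.0.0.0 - 89.255.255.255) -> ACCESS1
  89.96.0.0/11 (89.96.0.0 - 89.127.255.255) -> MPLS-PE
  89.118.0.0/15 (89.118.0.0 - 89.119.255.255) -> VPN-HUB
More-specific entries that do NOT match:
  89.118.220.0/22 (89.118.220.0 - 89.118.223.255) does not contain 89.118.204.26
  89.118.208.0/20 (89.118.208.0 - 89.118.223.255) does not contain 89.118.204.26
  89.114.0.0/16 (89.114.0.0 - 89.114.255.255) does not contain 89.118.204.26
Longest matching prefix is /15 -> next hop VPN-HUB.

VPN-HUB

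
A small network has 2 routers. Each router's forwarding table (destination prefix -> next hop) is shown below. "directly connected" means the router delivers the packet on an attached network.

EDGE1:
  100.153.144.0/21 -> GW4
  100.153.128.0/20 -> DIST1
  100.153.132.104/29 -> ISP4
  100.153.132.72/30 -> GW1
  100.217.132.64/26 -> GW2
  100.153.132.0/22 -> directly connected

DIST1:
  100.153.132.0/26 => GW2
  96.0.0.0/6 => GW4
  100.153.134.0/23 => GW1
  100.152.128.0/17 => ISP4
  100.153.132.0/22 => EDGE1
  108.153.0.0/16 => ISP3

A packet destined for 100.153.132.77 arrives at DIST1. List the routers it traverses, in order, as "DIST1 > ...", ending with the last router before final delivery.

DIST1 > EDGE1

At DIST1: longest match for 100.153.132.77 is 100.153.132.0/22 -> EDGE1
At EDGE1: longest match for 100.153.132.77 is 100.153.132.0/22 -> directly connected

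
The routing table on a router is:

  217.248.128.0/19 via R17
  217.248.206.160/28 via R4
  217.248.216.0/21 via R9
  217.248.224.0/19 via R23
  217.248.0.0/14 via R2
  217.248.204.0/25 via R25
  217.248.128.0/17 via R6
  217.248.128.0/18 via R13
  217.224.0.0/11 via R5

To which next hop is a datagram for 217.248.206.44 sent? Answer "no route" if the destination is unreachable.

R6

Routes whose prefix contains 217.248.206.44:
  217.224.0.0/11 (217.224.0.0 - 217.255.255.255) -> R5
  217.248.0.0/14 (217.248.0.0 - 217.251.255.255) -> R2
  217.248.128.0/17 (217.248.128.0 - 217.248.255.255) -> R6
More-specific entries that do NOT match:
  217.248.206.160/28 (217.248.206.160 - 217.248.206.175) does not contain 217.248.206.44
  217.248.204.0/25 (217.248.204.0 - 217.248.204.127) does not contain 217.248.206.44
  217.248.216.0/21 (217.248.216.0 - 217.248.223.255) does not contain 217.248.206.44
  217.248.128.0/19 (217.248.128.0 - 217.248.159.255) does not contain 217.248.206.44
  217.248.224.0/19 (217.248.224.0 - 217.248.255.255) does not contain 217.248.206.44
  217.248.128.0/18 (217.248.128.0 - 217.248.191.255) does not contain 217.248.206.44
Longest matching prefix is /17 -> next hop R6.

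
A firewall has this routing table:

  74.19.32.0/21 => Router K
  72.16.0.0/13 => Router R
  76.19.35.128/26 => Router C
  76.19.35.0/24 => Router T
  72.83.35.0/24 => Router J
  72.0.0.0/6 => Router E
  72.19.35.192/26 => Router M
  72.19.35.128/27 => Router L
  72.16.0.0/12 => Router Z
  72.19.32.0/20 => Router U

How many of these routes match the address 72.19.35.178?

Prefixes containing 72.19.35.178:
  72.0.0.0/6 (72.0.0.0 - 75.255.255.255)
  72.16.0.0/12 (72.16.0.0 - 72.31.255.255)
  72.16.0.0/13 (72.16.0.0 - 72.23.255.255)
  72.19.32.0/20 (72.19.32.0 - 72.19.47.255)
Total matching entries: 4.

4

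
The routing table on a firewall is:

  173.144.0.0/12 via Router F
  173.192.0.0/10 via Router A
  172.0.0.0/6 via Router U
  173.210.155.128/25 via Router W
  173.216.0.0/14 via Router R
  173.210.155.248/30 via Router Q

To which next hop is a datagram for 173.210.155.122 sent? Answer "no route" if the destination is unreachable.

Router A

Routes whose prefix contains 173.210.155.122:
  172.0.0.0/6 (172.0.0.0 - 175.255.255.255) -> Router U
  173.192.0.0/10 (173.192.0.0 - 173.255.255.255) -> Router A
More-specific entries that do NOT match:
  173.210.155.248/30 (173.210.155.248 - 173.210.155.251) does not contain 173.210.155.122
  173.210.155.128/25 (173.210.155.128 - 173.210.155.255) does not contain 173.210.155.122
  173.216.0.0/14 (173.216.0.0 - 173.219.255.255) does not contain 173.210.155.122
  173.144.0.0/12 (173.144.0.0 - 173.159.255.255) does not contain 173.210.155.122
Longest matching prefix is /10 -> next hop Router A.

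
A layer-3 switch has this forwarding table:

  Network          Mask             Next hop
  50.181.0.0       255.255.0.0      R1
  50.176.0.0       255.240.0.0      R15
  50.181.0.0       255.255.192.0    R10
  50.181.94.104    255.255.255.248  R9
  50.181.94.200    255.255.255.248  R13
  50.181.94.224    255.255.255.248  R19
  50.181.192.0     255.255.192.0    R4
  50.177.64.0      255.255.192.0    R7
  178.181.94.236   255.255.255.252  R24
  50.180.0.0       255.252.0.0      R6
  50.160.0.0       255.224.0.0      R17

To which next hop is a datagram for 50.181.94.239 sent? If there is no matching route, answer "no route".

R1

Routes whose prefix contains 50.181.94.239:
  50.160.0.0/11 (50.160.0.0 - 50.191.255.255) -> R17
  50.176.0.0/12 (50.176.0.0 - 50.191.255.255) -> R15
  50.180.0.0/14 (50.180.0.0 - 50.183.255.255) -> R6
  50.181.0.0/16 (50.181.0.0 - 50.181.255.255) -> R1
More-specific entries that do NOT match:
  178.181.94.236/30 (178.181.94.236 - 178.181.94.239) does not contain 50.181.94.239
  50.181.94.104/29 (50.181.94.104 - 50.181.94.111) does not contain 50.181.94.239
  50.181.94.200/29 (50.181.94.200 - 50.181.94.207) does not contain 50.181.94.239
  50.181.94.224/29 (50.181.94.224 - 50.181.94.231) does not contain 50.181.94.239
  50.181.0.0/18 (50.181.0.0 - 50.181.63.255) does not contain 50.181.94.239
  50.181.192.0/18 (50.181.192.0 - 50.181.255.255) does not contain 50.181.94.239
  50.177.64.0/18 (50.177.64.0 - 50.177.127.255) does not contain 50.181.94.239
Longest matching prefix is /16 -> next hop R1.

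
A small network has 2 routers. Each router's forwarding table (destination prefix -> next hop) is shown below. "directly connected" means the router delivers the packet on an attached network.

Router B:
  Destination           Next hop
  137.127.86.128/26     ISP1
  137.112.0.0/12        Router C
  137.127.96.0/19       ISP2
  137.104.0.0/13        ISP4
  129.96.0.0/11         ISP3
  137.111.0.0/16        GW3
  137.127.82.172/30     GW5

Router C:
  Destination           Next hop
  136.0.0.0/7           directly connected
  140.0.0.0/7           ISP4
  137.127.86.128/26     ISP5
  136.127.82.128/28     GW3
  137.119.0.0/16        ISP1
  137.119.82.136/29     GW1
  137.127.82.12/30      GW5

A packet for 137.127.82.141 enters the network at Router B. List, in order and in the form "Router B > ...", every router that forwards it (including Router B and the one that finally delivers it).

At Router B: longest match for 137.127.82.141 is 137.112.0.0/12 -> Router C
At Router C: longest match for 137.127.82.141 is 136.0.0.0/7 -> directly connected

Router B > Router C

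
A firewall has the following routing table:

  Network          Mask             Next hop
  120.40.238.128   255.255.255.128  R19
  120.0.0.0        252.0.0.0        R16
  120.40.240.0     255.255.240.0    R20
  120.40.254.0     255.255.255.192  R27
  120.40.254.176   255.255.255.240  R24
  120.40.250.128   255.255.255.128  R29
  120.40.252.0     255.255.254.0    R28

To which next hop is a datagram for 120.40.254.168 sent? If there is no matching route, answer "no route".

Routes whose prefix contains 120.40.254.168:
  120.0.0.0/6 (120.0.0.0 - 123.255.255.255) -> R16
  120.40.240.0/20 (120.40.240.0 - 120.40.255.255) -> R20
More-specific entries that do NOT match:
  120.40.254.176/28 (120.40.254.176 - 120.40.254.191) does not contain 120.40.254.168
  120.40.254.0/26 (120.40.254.0 - 120.40.254.63) does not contain 120.40.254.168
  120.40.238.128/25 (120.40.238.128 - 120.40.238.255) does not contain 120.40.254.168
  120.40.250.128/25 (120.40.250.128 - 120.40.250.255) does not contain 120.40.254.168
  120.40.252.0/23 (120.40.252.0 - 120.40.253.255) does not contain 120.40.254.168
Longest matching prefix is /20 -> next hop R20.

R20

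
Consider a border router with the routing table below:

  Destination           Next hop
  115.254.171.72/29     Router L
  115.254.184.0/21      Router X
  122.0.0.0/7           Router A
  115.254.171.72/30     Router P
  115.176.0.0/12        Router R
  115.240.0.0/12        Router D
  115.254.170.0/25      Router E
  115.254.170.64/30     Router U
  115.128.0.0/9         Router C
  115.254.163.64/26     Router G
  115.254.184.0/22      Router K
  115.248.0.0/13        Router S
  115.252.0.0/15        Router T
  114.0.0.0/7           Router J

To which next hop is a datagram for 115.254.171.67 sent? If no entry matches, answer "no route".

Router S

Routes whose prefix contains 115.254.171.67:
  114.0.0.0/7 (114.0.0.0 - 115.255.255.255) -> Router J
  115.128.0.0/9 (115.128.0.0 - 115.255.255.255) -> Router C
  115.240.0.0/12 (115.240.0.0 - 115.255.255.255) -> Router D
  115.248.0.0/13 (115.248.0.0 - 115.255.255.255) -> Router S
More-specific entries that do NOT match:
  115.254.171.72/30 (115.254.171.72 - 115.254.171.75) does not contain 115.254.171.67
  115.254.170.64/30 (115.254.170.64 - 115.254.170.67) does not contain 115.254.171.67
  115.254.171.72/29 (115.254.171.72 - 115.254.171.79) does not contain 115.254.171.67
  115.254.163.64/26 (115.254.163.64 - 115.254.163.127) does not contain 115.254.171.67
  115.254.170.0/25 (115.254.170.0 - 115.254.170.127) does not contain 115.254.171.67
  115.254.184.0/22 (115.254.184.0 - 115.254.187.255) does not contain 115.254.171.67
  115.254.184.0/21 (115.254.184.0 - 115.254.191.255) does not contain 115.254.171.67
  115.252.0.0/15 (115.252.0.0 - 115.253.255.255) does not contain 115.254.171.67
Longest matching prefix is /13 -> next hop Router S.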